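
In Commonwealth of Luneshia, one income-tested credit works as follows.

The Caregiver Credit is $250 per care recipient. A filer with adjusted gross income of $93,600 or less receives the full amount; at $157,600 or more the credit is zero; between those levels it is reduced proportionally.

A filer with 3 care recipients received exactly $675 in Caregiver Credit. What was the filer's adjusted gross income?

$100,000

Full credit = 3 × $250 = $750.
$675 is 675/750 of the full $750, so 75/750 of the $64,000 range has been used: income = $93,600 + $64,000 × 75/750 = $100,000.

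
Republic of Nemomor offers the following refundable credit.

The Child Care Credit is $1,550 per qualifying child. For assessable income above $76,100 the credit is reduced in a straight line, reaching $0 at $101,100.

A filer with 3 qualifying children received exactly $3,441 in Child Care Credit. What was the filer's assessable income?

Full credit = 3 × $1,550 = $4,650.
$3,441 is 3,441/4,650 of the full $4,650, so 1,209/4,650 of the $25,000 range has been used: income = $76,100 + $25,000 × 1,209/4,650 = $82,600.

$82,600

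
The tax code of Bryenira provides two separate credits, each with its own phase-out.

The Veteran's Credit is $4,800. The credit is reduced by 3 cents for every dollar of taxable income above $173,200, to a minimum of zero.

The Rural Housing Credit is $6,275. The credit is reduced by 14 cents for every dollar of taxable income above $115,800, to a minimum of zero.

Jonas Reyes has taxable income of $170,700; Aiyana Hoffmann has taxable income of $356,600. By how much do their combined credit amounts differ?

$4,800

Jonas ($170,700): Veteran's Credit: $170,700 is at or below the $173,200 threshold, so the full $4,800 applies. Rural Housing Credit: 14% of the $54,900 excess over $115,800 is $7,686 ≥ base, so the credit is $0. total $4,800 + $0 = $4,800
Aiyana ($356,600): Veteran's Credit: 3% of the $183,400 excess over $173,200 is $5,502 ≥ base, so the credit is $0. Rural Housing Credit: 14% of the $240,800 excess over $115,800 is $33,712 ≥ base, so the credit is $0. total $0 + $0 = $0
Difference: |$4,800 − $0| = $4,800.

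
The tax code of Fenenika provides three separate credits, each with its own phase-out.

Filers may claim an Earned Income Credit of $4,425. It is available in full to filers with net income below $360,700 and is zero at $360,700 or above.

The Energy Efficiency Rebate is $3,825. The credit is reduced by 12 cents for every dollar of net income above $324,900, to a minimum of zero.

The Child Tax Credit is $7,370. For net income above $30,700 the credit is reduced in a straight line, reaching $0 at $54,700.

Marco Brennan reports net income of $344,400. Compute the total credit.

$5,910

Earned Income Credit: $344,400 is below the $360,700 cutoff, so the full $4,425 applies.
Energy Efficiency Rebate: 12% of the $19,500 excess over $324,900 is $2,340; credit = $3,825 − $2,340 = $1,485.
Child Tax Credit: $344,400 is at or above $54,700, so the credit is $0.
Total: $4,425 + $1,485 + $0 = $5,910.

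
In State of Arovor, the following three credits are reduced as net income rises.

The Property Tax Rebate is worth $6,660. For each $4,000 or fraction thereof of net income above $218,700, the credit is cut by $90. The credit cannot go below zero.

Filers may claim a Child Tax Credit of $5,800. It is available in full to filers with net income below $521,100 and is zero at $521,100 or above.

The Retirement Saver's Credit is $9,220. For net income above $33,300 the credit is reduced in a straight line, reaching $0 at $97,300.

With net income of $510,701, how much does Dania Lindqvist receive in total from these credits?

$5,800

Property Tax Rebate: income exceeds $218,700 by $292,001 → 74 increments × $90 = $6,660 ≥ base, so the credit is $0.
Child Tax Credit: $510,701 is below the $521,100 cutoff, so the full $5,800 applies.
Retirement Saver's Credit: $510,701 is at or above $97,300, so the credit is $0.
Total: $0 + $5,800 + $0 = $5,800.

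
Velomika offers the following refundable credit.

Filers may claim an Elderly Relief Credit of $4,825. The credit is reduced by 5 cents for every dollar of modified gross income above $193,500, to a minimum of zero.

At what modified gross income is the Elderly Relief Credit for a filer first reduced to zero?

$290,000

The credit falls by 5% of each dollar above $193,500, so it reaches zero when the excess is $4,825 / 5% = $96,500: income = $193,500 + $96,500 = $290,000.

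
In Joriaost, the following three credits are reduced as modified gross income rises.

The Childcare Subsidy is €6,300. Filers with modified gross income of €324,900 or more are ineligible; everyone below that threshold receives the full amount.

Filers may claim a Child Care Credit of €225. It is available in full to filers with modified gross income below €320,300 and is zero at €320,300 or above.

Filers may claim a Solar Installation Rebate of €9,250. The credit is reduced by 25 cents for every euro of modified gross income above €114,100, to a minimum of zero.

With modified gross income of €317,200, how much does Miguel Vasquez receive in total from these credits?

€6,525

Childcare Subsidy: €317,200 is below the €324,900 cutoff, so the full €6,300 applies.
Child Care Credit: €317,200 is below the €320,300 cutoff, so the full €225 applies.
Solar Installation Rebate: 25% of the €203,100 excess over €114,100 is €50,775 ≥ base, so the credit is €0.
Total: €6,300 + €225 + €0 = €6,525.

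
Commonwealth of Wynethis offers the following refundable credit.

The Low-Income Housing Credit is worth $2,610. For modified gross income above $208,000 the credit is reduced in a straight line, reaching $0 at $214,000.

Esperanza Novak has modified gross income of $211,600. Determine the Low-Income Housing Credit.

$1,044

Low-Income Housing Credit: $211,600 is $3,600 into a $6,000 phase-out range, leaving 2,400/6,000 of the credit: $2,610 × 2,400/6,000 = $1,044.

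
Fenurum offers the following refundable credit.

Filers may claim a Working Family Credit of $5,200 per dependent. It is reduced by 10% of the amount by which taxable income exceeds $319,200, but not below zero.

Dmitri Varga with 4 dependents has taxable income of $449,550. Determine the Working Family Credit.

Working Family Credit: base = 4 × $5,200 = $20,800. 10% of the $130,350 excess over $319,200 is $13,035; credit = $20,800 − $13,035 = $7,765.

$7,765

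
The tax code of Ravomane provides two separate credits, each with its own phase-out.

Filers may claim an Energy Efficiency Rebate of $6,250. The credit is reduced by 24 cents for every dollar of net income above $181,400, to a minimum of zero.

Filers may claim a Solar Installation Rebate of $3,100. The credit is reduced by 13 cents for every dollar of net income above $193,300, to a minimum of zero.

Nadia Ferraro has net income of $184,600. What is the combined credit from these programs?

Energy Efficiency Rebate: 24% of the $3,200 excess over $181,400 is $768; credit = $6,250 − $768 = $5,482.
Solar Installation Rebate: $184,600 is at or below the $193,300 threshold, so the full $3,100 applies.
Total: $5,482 + $3,100 = $8,582.

$8,582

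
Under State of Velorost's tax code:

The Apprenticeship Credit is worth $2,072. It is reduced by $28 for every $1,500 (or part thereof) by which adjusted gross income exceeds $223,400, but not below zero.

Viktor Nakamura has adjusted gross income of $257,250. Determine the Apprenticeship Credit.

$1,428

Apprenticeship Credit: income exceeds $223,400 by $33,850, which is 23 full-or-partial $1,500 increments; reduction = 23 × $28 = $644, leaving $1,428.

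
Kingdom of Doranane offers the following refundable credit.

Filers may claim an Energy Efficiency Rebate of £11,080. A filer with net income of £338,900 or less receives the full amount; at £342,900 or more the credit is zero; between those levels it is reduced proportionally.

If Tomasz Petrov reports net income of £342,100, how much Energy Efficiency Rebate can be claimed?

£2,216

Energy Efficiency Rebate: £342,100 is £3,200 into a £4,000 phase-out range, leaving 800/4,000 of the credit: £11,080 × 800/4,000 = £2,216.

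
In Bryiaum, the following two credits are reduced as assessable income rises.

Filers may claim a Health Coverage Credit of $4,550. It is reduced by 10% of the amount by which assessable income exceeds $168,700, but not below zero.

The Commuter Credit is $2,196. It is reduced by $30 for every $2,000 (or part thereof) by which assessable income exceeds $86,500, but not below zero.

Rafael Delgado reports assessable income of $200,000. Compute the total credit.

$1,906

Health Coverage Credit: 10% of the $31,300 excess over $168,700 is $3,130; credit = $4,550 − $3,130 = $1,420.
Commuter Credit: income exceeds $86,500 by $113,500, which is 57 full-or-partial $2,000 increments; reduction = 57 × $30 = $1,710, leaving $486.
Total: $1,420 + $486 = $1,906.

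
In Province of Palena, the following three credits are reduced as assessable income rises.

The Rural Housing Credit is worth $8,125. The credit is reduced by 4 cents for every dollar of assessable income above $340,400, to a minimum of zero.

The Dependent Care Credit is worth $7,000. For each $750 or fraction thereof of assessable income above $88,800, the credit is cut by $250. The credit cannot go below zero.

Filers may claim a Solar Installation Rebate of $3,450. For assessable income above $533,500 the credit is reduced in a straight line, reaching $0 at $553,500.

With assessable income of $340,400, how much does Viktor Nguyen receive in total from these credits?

$11,575

Rural Housing Credit: $340,400 is at or below the $340,400 threshold, so the full $8,125 applies.
Dependent Care Credit: income exceeds $88,800 by $251,600 → 336 increments × $250 = $84,000 ≥ base, so the credit is $0.
Solar Installation Rebate: $340,400 is at or below the $533,500 threshold, so the full $3,450 applies.
Total: $8,125 + $0 + $3,450 = $11,575.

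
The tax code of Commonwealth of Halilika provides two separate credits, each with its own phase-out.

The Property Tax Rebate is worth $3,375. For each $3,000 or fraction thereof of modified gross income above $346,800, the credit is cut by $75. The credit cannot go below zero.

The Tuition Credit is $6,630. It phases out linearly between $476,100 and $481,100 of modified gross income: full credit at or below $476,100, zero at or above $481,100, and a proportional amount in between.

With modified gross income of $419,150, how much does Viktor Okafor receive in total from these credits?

Property Tax Rebate: income exceeds $346,800 by $72,350, which is 25 full-or-partial $3,000 increments; reduction = 25 × $75 = $1,875, leaving $1,500.
Tuition Credit: $419,150 is at or below the $476,100 threshold, so the full $6,630 applies.
Total: $1,500 + $6,630 = $8,130.

$8,130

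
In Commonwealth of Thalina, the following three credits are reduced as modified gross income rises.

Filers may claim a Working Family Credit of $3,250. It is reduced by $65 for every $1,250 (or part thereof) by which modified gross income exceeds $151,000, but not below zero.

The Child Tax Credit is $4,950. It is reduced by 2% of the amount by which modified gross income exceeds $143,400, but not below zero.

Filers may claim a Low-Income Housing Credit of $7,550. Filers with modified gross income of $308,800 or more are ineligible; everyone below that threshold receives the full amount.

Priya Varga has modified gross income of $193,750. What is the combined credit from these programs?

$12,468

Working Family Credit: income exceeds $151,000 by $42,750, which is 35 full-or-partial $1,250 increments; reduction = 35 × $65 = $2,275, leaving $975.
Child Tax Credit: 2% of the $50,350 excess over $143,400 is $1,007; credit = $4,950 − $1,007 = $3,943.
Low-Income Housing Credit: $193,750 is below the $308,800 cutoff, so the full $7,550 applies.
Total: $975 + $3,943 + $7,550 = $12,468.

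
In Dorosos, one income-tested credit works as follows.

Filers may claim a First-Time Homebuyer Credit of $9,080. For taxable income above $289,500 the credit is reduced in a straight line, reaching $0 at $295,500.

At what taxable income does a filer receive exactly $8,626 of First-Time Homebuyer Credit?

$289,800

$8,626 is 8,626/9,080 of the full $9,080, so 454/9,080 of the $6,000 range has been used: income = $289,500 + $6,000 × 454/9,080 = $289,800.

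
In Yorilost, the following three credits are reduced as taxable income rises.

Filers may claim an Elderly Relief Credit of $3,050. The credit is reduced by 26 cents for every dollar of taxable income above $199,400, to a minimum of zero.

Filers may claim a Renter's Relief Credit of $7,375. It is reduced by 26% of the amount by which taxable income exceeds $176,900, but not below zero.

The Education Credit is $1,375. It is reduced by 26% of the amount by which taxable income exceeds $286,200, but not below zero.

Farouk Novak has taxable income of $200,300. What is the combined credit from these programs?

Elderly Relief Credit: 26% of the $900 excess over $199,400 is $234; credit = $3,050 − $234 = $2,816.
Renter's Relief Credit: 26% of the $23,400 excess over $176,900 is $6,084; credit = $7,375 − $6,084 = $1,291.
Education Credit: $200,300 is at or below the $286,200 threshold, so the full $1,375 applies.
Total: $2,816 + $1,291 + $1,375 = $5,482.

$5,482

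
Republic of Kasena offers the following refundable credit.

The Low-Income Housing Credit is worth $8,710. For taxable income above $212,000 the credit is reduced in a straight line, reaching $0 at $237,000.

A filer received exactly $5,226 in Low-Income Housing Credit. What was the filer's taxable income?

$5,226 is 5,226/8,710 of the full $8,710, so 3,484/8,710 of the $25,000 range has been used: income = $212,000 + $25,000 × 3,484/8,710 = $222,000.

$222,000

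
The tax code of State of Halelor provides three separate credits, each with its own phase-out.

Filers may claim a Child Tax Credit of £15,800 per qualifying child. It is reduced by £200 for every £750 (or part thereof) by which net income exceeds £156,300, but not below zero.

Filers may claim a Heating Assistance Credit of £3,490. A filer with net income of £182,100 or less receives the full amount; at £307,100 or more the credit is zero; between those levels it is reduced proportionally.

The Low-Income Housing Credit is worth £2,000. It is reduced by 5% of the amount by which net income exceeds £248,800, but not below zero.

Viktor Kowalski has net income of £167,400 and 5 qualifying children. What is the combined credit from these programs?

Child Tax Credit: base = 5 × £15,800 = £79,000. income exceeds £156,300 by £11,100, which is 15 full-or-partial £750 increments; reduction = 15 × £200 = £3,000, leaving £76,000.
Heating Assistance Credit: £167,400 is at or below the £182,100 threshold, so the full £3,490 applies.
Low-Income Housing Credit: £167,400 is at or below the £248,800 threshold, so the full £2,000 applies.
Total: £76,000 + £3,490 + £2,000 = £81,490.

£81,490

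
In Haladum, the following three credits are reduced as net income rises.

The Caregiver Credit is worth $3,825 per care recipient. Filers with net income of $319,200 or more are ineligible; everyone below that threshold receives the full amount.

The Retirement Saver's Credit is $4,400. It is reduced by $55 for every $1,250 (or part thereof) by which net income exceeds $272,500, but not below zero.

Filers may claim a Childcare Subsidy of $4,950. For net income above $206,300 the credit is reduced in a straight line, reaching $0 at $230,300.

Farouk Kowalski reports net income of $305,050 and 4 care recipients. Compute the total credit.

Caregiver Credit: base = 4 × $3,825 = $15,300. $305,050 is below the $319,200 cutoff, so the full $15,300 applies.
Retirement Saver's Credit: income exceeds $272,500 by $32,550, which is 27 full-or-partial $1,250 increments; reduction = 27 × $55 = $1,485, leaving $2,915.
Childcare Subsidy: $305,050 is at or above $230,300, so the credit is $0.
Total: $15,300 + $2,915 + $0 = $18,215.

$18,215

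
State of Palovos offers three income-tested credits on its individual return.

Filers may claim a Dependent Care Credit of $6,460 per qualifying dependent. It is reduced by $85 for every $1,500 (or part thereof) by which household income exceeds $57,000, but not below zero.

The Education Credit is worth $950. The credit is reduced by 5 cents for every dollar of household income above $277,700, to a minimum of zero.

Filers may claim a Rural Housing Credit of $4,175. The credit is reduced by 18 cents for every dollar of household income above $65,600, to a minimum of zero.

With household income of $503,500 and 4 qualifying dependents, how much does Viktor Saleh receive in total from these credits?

$510

Dependent Care Credit: base = 4 × $6,460 = $25,840. income exceeds $57,000 by $446,500, which is 298 full-or-partial $1,500 increments; reduction = 298 × $85 = $25,330, leaving $510.
Education Credit: 5% of the $225,800 excess over $277,700 is $11,290 ≥ base, so the credit is $0.
Rural Housing Credit: 18% of the $437,900 excess over $65,600 is $78,822 ≥ base, so the credit is $0.
Total: $510 + $0 + $0 = $510.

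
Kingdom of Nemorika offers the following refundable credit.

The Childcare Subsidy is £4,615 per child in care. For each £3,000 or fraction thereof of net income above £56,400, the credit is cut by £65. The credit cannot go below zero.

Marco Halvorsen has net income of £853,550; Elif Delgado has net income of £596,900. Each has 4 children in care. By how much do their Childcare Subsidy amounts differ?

£5,525

Marco (£853,550): Childcare Subsidy: base = 4 × £4,615 = £18,460. income exceeds £56,400 by £797,150, which is 266 full-or-partial £3,000 increments; reduction = 266 × £65 = £17,290, leaving £1,170.
Elif (£596,900): Childcare Subsidy: base = 4 × £4,615 = £18,460. income exceeds £56,400 by £540,500, which is 181 full-or-partial £3,000 increments; reduction = 181 × £65 = £11,765, leaving £6,695.
Difference: |£1,170 − £6,695| = £5,525.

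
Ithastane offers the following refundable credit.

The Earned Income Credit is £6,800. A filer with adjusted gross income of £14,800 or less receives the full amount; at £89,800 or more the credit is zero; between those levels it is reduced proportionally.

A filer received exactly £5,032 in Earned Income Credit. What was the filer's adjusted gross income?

£34,300

£5,032 is 5,032/6,800 of the full £6,800, so 1,768/6,800 of the £75,000 range has been used: income = £14,800 + £75,000 × 1,768/6,800 = £34,300.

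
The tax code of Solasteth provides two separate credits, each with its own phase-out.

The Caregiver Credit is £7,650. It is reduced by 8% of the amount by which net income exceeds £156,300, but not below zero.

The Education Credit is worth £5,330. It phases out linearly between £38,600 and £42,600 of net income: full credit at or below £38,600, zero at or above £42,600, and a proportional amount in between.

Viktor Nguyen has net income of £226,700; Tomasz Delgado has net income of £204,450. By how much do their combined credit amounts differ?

£1,780

Viktor (£226,700): Caregiver Credit: 8% of the £70,400 excess over £156,300 is £5,632; credit = £7,650 − £5,632 = £2,018. Education Credit: £226,700 is at or above £42,600, so the credit is £0. total £2,018 + £0 = £2,018
Tomasz (£204,450): Caregiver Credit: 8% of the £48,150 excess over £156,300 is £3,852; credit = £7,650 − £3,852 = £3,798. Education Credit: £204,450 is at or above £42,600, so the credit is £0. total £3,798 + £0 = £3,798
Difference: |£2,018 − £3,798| = £1,780.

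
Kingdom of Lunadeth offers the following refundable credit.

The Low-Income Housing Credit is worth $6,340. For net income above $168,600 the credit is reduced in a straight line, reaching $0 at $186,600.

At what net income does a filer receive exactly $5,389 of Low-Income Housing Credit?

$171,300

$5,389 is 5,389/6,340 of the full $6,340, so 951/6,340 of the $18,000 range has been used: income = $168,600 + $18,000 × 951/6,340 = $171,300.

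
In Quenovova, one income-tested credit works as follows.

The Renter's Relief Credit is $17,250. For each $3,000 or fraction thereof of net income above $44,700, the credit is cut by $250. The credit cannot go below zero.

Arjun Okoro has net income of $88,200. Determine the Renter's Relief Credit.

Renter's Relief Credit: income exceeds $44,700 by $43,500, which is 15 full-or-partial $3,000 increments; reduction = 15 × $250 = $3,750, leaving $13,500.

$13,500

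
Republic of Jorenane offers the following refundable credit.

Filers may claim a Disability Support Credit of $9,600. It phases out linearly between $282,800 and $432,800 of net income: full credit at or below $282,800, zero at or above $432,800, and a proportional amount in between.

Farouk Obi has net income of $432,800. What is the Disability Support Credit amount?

Disability Support Credit: $432,800 is at or above $432,800, so the credit is $0.

$0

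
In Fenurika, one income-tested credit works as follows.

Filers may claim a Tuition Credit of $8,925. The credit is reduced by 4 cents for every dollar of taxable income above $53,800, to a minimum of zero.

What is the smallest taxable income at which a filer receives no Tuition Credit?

$276,925

The credit falls by 4% of each dollar above $53,800, so it reaches zero when the excess is $8,925 / 4% = $223,125: income = $53,800 + $223,125 = $276,925.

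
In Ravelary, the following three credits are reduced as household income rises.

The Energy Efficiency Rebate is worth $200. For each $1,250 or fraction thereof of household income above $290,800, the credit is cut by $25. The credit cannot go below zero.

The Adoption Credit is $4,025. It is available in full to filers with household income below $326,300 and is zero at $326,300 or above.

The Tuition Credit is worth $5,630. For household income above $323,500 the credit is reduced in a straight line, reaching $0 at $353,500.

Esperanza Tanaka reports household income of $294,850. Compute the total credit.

Energy Efficiency Rebate: income exceeds $290,800 by $4,050, which is 4 full-or-partial $1,250 increments; reduction = 4 × $25 = $100, leaving $100.
Adoption Credit: $294,850 is below the $326,300 cutoff, so the full $4,025 applies.
Tuition Credit: $294,850 is at or below the $323,500 threshold, so the full $5,630 applies.
Total: $100 + $4,025 + $5,630 = $9,755.

$9,755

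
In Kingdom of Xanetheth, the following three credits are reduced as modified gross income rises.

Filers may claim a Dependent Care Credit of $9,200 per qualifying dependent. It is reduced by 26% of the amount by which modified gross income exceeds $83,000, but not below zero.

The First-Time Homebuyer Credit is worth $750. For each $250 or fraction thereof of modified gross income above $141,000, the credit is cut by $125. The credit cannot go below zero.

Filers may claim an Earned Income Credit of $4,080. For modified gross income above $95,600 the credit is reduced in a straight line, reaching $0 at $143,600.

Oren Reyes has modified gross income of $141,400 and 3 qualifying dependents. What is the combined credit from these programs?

Dependent Care Credit: base = 3 × $9,200 = $27,600. 26% of the $58,400 excess over $83,000 is $15,184; credit = $27,600 − $15,184 = $12,416.
First-Time Homebuyer Credit: income exceeds $141,000 by $400, which is 2 full-or-partial $250 increments; reduction = 2 × $125 = $250, leaving $500.
Earned Income Credit: $141,400 is $45,800 into a $48,000 phase-out range, leaving 2,200/48,000 of the credit: $4,080 × 2,200/48,000 = $187.
Total: $12,416 + $500 + $187 = $13,103.

$13,103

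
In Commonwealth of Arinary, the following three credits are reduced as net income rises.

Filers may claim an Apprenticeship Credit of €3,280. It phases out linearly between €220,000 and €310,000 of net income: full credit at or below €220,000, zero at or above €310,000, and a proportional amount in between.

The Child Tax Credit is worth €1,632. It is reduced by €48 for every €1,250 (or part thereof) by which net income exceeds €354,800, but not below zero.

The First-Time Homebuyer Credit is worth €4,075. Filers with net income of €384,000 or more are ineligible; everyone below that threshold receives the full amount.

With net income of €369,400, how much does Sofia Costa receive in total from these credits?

€5,131

Apprenticeship Credit: €369,400 is at or above €310,000, so the credit is €0.
Child Tax Credit: income exceeds €354,800 by €14,600, which is 12 full-or-partial €1,250 increments; reduction = 12 × €48 = €576, leaving €1,056.
First-Time Homebuyer Credit: €369,400 is below the €384,000 cutoff, so the full €4,075 applies.
Total: €0 + €1,056 + €4,075 = €5,131.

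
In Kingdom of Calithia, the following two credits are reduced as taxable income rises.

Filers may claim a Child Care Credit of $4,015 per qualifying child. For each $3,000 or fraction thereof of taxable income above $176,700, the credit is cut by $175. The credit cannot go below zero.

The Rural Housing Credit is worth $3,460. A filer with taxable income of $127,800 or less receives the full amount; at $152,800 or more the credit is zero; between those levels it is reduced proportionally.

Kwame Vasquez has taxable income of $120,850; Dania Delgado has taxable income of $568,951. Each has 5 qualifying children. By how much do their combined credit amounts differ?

$23,535

Kwame ($120,850): Child Care Credit: base = 5 × $4,015 = $20,075. $120,850 is at or below the $176,700 threshold, so the full $20,075 applies. Rural Housing Credit: $120,850 is at or below the $127,800 threshold, so the full $3,460 applies. total $20,075 + $3,460 = $23,535
Dania ($568,951): Child Care Credit: base = 5 × $4,015 = $20,075. income exceeds $176,700 by $392,251 → 131 increments × $175 = $22,925 ≥ base, so the credit is $0. Rural Housing Credit: $568,951 is at or above $152,800, so the credit is $0. total $0 + $0 = $0
Difference: |$23,535 − $0| = $23,535.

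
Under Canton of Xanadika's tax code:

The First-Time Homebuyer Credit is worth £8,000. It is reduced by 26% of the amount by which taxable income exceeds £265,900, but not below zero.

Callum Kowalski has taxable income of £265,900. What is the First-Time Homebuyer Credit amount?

£8,000

First-Time Homebuyer Credit: £265,900 is at or below the £265,900 threshold, so the full £8,000 applies.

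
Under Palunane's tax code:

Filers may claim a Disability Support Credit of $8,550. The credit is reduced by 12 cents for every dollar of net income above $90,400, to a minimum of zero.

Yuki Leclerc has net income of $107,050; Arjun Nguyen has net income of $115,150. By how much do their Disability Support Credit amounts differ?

$972

Yuki ($107,050): Disability Support Credit: 12% of the $16,650 excess over $90,400 is $1,998; credit = $8,550 − $1,998 = $6,552.
Arjun ($115,150): Disability Support Credit: 12% of the $24,750 excess over $90,400 is $2,970; credit = $8,550 − $2,970 = $5,580.
Difference: |$6,552 − $5,580| = $972.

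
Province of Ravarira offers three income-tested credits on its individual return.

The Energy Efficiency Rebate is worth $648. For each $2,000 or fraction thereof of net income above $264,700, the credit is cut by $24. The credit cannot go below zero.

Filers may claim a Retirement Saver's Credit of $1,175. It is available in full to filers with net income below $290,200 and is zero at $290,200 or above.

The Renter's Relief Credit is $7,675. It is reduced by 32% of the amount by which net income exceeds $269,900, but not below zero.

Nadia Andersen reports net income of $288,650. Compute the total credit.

$3,210

Energy Efficiency Rebate: income exceeds $264,700 by $23,950, which is 12 full-or-partial $2,000 increments; reduction = 12 × $24 = $288, leaving $360.
Retirement Saver's Credit: $288,650 is below the $290,200 cutoff, so the full $1,175 applies.
Renter's Relief Credit: 32% of the $18,750 excess over $269,900 is $6,000; credit = $7,675 − $6,000 = $1,675.
Total: $360 + $1,175 + $1,675 = $3,210.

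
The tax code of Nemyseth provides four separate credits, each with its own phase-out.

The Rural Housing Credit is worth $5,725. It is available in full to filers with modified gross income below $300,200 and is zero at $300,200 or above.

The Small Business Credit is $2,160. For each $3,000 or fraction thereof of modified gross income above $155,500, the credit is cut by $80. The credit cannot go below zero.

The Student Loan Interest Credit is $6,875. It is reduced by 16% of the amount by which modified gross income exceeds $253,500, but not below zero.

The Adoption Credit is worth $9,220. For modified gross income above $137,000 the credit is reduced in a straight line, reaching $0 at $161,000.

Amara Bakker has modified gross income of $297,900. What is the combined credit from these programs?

Rural Housing Credit: $297,900 is below the $300,200 cutoff, so the full $5,725 applies.
Small Business Credit: income exceeds $155,500 by $142,400 → 48 increments × $80 = $3,840 ≥ base, so the credit is $0.
Student Loan Interest Credit: 16% of the $44,400 excess over $253,500 is $7,104 ≥ base, so the credit is $0.
Adoption Credit: $297,900 is at or above $161,000, so the credit is $0.
Total: $5,725 + $0 + $0 + $0 = $5,725.

$5,725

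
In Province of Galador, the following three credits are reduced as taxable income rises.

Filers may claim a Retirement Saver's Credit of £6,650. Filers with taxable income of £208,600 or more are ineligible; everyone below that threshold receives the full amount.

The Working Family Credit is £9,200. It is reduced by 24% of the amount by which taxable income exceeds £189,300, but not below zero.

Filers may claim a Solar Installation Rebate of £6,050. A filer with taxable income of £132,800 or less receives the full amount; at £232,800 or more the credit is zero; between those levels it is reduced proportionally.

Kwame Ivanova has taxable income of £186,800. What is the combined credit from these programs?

Retirement Saver's Credit: £186,800 is below the £208,600 cutoff, so the full £6,650 applies.
Working Family Credit: £186,800 is at or below the £189,300 threshold, so the full £9,200 applies.
Solar Installation Rebate: £186,800 is £54,000 into a £100,000 phase-out range, leaving 46,000/100,000 of the credit: £6,050 × 46,000/100,000 = £2,783.
Total: £6,650 + £9,200 + £2,783 = £18,633.

£18,633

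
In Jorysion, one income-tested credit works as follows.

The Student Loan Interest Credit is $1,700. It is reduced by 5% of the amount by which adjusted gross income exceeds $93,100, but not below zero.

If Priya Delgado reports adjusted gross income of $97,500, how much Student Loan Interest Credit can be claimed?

Student Loan Interest Credit: 5% of the $4,400 excess over $93,100 is $220; credit = $1,700 − $220 = $1,480.

$1,480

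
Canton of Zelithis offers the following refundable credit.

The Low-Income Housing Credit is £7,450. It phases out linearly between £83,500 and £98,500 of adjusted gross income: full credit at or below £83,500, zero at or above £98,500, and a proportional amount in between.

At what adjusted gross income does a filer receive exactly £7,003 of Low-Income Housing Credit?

£84,400

£7,003 is 7,003/7,450 of the full £7,450, so 447/7,450 of the £15,000 range has been used: income = £83,500 + £15,000 × 447/7,450 = £84,400.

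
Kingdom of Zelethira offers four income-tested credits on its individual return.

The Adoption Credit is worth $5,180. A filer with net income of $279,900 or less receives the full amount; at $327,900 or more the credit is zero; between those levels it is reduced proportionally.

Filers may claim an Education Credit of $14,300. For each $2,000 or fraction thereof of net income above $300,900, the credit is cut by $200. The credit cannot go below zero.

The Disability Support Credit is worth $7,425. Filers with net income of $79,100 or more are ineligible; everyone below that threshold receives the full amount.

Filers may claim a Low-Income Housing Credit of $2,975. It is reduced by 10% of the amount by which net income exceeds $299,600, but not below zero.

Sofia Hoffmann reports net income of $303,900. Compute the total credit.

$19,035

Adoption Credit: $303,900 is $24,000 into a $48,000 phase-out range, leaving 24,000/48,000 of the credit: $5,180 × 24,000/48,000 = $2,590.
Education Credit: income exceeds $300,900 by $3,000, which is 2 full-or-partial $2,000 increments; reduction = 2 × $200 = $400, leaving $13,900.
Disability Support Credit: $303,900 meets or exceeds the $79,100 cutoff, so the credit is $0.
Low-Income Housing Credit: 10% of the $4,300 excess over $299,600 is $430; credit = $2,975 − $430 = $2,545.
Total: $2,590 + $13,900 + $0 + $2,545 = $19,035.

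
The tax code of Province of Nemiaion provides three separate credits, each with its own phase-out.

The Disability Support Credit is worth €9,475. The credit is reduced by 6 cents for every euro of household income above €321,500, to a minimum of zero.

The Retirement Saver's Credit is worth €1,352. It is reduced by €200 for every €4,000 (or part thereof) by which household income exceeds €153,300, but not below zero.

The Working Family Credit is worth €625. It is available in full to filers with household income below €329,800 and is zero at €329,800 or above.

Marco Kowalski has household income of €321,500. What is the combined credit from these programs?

Disability Support Credit: €321,500 is at or below the €321,500 threshold, so the full €9,475 applies.
Retirement Saver's Credit: income exceeds €153,300 by €168,200 → 43 increments × €200 = €8,600 ≥ base, so the credit is €0.
Working Family Credit: €321,500 is below the €329,800 cutoff, so the full €625 applies.
Total: €9,475 + €0 + €625 = €10,100.

€10,100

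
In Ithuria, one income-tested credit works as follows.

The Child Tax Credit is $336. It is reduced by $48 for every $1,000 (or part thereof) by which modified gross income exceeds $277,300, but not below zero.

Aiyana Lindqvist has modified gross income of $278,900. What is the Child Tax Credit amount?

$240

Child Tax Credit: income exceeds $277,300 by $1,600, which is 2 full-or-partial $1,000 increments; reduction = 2 × $48 = $96, leaving $240.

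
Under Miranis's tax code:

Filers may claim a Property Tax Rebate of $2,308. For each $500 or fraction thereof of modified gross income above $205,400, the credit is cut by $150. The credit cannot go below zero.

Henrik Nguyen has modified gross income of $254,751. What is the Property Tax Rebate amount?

$0

Property Tax Rebate: income exceeds $205,400 by $49,351 → 99 increments × $150 = $14,850 ≥ base, so the credit is $0.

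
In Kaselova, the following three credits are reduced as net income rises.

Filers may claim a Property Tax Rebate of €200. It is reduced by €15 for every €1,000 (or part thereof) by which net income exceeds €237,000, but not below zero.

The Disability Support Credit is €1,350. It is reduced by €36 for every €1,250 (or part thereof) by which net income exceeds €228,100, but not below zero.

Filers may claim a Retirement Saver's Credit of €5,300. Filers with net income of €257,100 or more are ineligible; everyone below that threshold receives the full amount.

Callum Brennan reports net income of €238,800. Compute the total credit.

€6,496

Property Tax Rebate: income exceeds €237,000 by €1,800, which is 2 full-or-partial €1,000 increments; reduction = 2 × €15 = €30, leaving €170.
Disability Support Credit: income exceeds €228,100 by €10,700, which is 9 full-or-partial €1,250 increments; reduction = 9 × €36 = €324, leaving €1,026.
Retirement Saver's Credit: €238,800 is below the €257,100 cutoff, so the full €5,300 applies.
Total: €170 + €1,026 + €5,300 = €6,496.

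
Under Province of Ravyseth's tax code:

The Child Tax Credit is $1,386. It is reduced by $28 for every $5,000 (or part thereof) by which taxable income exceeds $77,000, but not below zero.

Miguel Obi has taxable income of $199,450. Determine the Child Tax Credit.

Child Tax Credit: income exceeds $77,000 by $122,450, which is 25 full-or-partial $5,000 increments; reduction = 25 × $28 = $700, leaving $686.

$686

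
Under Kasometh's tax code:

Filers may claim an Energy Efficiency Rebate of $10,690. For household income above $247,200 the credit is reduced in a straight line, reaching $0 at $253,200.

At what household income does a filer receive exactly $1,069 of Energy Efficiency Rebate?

$1,069 is 1,069/10,690 of the full $10,690, so 9,621/10,690 of the $6,000 range has been used: income = $247,200 + $6,000 × 9,621/10,690 = $252,600.

$252,600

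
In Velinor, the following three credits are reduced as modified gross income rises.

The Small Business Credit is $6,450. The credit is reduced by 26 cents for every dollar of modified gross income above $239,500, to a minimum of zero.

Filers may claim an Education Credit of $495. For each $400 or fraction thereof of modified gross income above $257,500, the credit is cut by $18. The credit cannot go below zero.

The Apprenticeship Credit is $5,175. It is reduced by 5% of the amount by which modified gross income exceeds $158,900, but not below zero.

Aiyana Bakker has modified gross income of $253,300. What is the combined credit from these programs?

Small Business Credit: 26% of the $13,800 excess over $239,500 is $3,588; credit = $6,450 − $3,588 = $2,862.
Education Credit: $253,300 is at or below the $257,500 threshold, so the full $495 applies.
Apprenticeship Credit: 5% of the $94,400 excess over $158,900 is $4,720; credit = $5,175 − $4,720 = $455.
Total: $2,862 + $495 + $455 = $3,812.

$3,812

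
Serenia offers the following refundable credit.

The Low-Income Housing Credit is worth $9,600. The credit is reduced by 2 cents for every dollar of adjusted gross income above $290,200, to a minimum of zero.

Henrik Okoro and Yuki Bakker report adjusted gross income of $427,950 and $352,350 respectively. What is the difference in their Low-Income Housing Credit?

Henrik ($427,950): Low-Income Housing Credit: 2% of the $137,750 excess over $290,200 is $2,755; credit = $9,600 − $2,755 = $6,845.
Yuki ($352,350): Low-Income Housing Credit: 2% of the $62,150 excess over $290,200 is $1,243; credit = $9,600 − $1,243 = $8,357.
Difference: |$6,845 − $8,357| = $1,512.

$1,512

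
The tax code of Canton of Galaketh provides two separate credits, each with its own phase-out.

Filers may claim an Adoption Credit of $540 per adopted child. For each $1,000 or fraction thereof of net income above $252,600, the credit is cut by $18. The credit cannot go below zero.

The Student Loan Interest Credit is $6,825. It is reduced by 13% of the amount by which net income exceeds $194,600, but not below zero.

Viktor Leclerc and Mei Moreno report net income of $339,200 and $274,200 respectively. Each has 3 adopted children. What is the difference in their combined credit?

$1,170

Viktor ($339,200): Adoption Credit: base = 3 × $540 = $1,620. income exceeds $252,600 by $86,600, which is 87 full-or-partial $1,000 increments; reduction = 87 × $18 = $1,566, leaving $54. Student Loan Interest Credit: 13% of the $144,600 excess over $194,600 is $18,798 ≥ base, so the credit is $0. total $54 + $0 = $54
Mei ($274,200): Adoption Credit: base = 3 × $540 = $1,620. income exceeds $252,600 by $21,600, which is 22 full-or-partial $1,000 increments; reduction = 22 × $18 = $396, leaving $1,224. Student Loan Interest Credit: 13% of the $79,600 excess over $194,600 is $10,348 ≥ base, so the credit is $0. total $1,224 + $0 = $1,224
Difference: |$54 − $1,224| = $1,170.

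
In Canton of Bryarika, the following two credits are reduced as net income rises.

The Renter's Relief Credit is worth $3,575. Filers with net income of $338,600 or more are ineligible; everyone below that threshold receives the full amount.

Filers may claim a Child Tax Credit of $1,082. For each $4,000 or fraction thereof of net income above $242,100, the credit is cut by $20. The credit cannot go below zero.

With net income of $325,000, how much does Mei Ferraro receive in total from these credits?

$4,237

Renter's Relief Credit: $325,000 is below the $338,600 cutoff, so the full $3,575 applies.
Child Tax Credit: income exceeds $242,100 by $82,900, which is 21 full-or-partial $4,000 increments; reduction = 21 × $20 = $420, leaving $662.
Total: $3,575 + $662 = $4,237.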